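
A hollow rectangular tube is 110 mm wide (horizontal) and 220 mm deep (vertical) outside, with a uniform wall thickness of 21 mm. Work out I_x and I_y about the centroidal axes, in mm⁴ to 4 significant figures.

I_x ≈ 6.565 × 10⁷ mm⁴, I_y ≈ 1.974 × 10⁷ mm⁴

Split into non-overlapping primitives; take the origin at the lower-left of the bounding box.
Outer rectangle: 110 × 220, A = 24 200 mm², y = 110 mm, Ī = 97 606 667 mm⁴.
Inner void (subtracted): 68 × 178, A = 12 104 mm², y = 110 mm, Ī = 31 958 595 mm⁴.
By symmetry the centroid is at mid-height, ȳ = 110 mm.
All pieces are centred on the centroidal x-axis, so I = ΣĪ (holes subtracted) = 65 648 072 mm⁴.
Repeating about the centroidal y-axis gives I_y = 19 737 592 mm⁴.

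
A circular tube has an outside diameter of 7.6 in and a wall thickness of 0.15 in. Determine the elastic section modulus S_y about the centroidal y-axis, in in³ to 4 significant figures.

Treat the section as a set of non-overlapping primitives; coordinates are from the bounding-box lower-left.
Outer circle: ⌀7.6, A = 45.3646 in², x = 3.8 in, Ī = 163.766 in⁴.
Bore (subtracted): ⌀7.3, A = 41.8539 in², x = 3.8 in, Ī = 139.4 in⁴.
By symmetry the centroid is at mid-width, x̄ = 3.8 in.
All pieces are centred on the centroidal y-axis, so I = ΣĪ (holes subtracted) = 24.3667 in⁴.
Extreme fibre distance c = 3.8 in; S = I/c = 6.41228 in³.

S_y ≈ 6.412 in³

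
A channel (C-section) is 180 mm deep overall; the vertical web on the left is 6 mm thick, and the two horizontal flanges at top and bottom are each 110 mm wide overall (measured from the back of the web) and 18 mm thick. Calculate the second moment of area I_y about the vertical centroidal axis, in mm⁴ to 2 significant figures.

I_y ≈ 5.9 × 10⁶ mm⁴

Treat the section as a set of non-overlapping primitives; coordinates are from the bounding-box lower-left.
Web: 6 × 180, A = 1 080 mm², x = 3 mm, Ī = 3 240 mm⁴.
Top flange (beyond web): 104 × 18, A = 1 872 mm², x = 58 mm, Ī = 1 687 296 mm⁴.
Bottom flange (beyond web): 104 × 18, A = 1 872 mm², x = 58 mm, Ī = 1 687 296 mm⁴.
Centroid: x̄ = ΣA·x / ΣA = 45.69 mm.
Transfer each piece to the vertical centroidal axis using Ī + A·d² with d = x − 45.69:
  web: d = -42.69 mm → contributes +1 971 154 mm⁴
  top flange (beyond web): d = 12.31 mm → contributes +1 971 130 mm⁴
  bottom flange (beyond web): d = 12.31 mm → contributes +1 971 130 mm⁴
Total I = 5 913 414 mm⁴.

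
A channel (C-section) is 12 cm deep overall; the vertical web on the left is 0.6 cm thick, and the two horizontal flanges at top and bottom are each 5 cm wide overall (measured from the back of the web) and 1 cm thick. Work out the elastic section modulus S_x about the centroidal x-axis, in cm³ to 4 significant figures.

S_x ≈ 58.89 cm³

Treat the section as a set of non-overlapping primitives; coordinates are from the bounding-box lower-left.
Web: 0.6 × 12, A = 7.2 cm², y = 6 cm, Ī = 86.4 cm⁴.
Top flange (beyond web): 4.4 × 1, A = 4.4 cm², y = 11.5 cm, Ī = 0.366667 cm⁴.
Bottom flange (beyond web): 4.4 × 1, A = 4.4 cm², y = 0.5 cm, Ī = 0.366667 cm⁴.
By symmetry the centroid is at mid-height, ȳ = 6 cm.
Transfer each piece to the centroidal x-axis using Ī + A·d² with d = y − 6:
  web: d = 0 cm → contributes +86.4 cm⁴
  top flange (beyond web): d = 5.5 cm → contributes +133.467 cm⁴
  bottom flange (beyond web): d = -5.5 cm → contributes +133.467 cm⁴
Total I = 353.333 cm⁴.
Extreme fibre distance c = 6 cm; S = I/c = 58.8889 cm³.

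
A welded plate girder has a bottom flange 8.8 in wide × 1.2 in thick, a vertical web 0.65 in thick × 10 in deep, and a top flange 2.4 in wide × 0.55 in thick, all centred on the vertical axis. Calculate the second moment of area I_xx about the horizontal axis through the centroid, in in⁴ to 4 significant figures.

I_xx ≈ 275.3 in⁴

Split into non-overlapping primitives; take the origin at the lower-left of the bounding box.
Bottom plate: 8.8 × 1.2, A = 10.56 in², y = 0.6 in, Ī = 1.2672 in⁴.
Web plate: 0.65 × 10, A = 6.5 in², y = 6.2 in, Ī = 54.1667 in⁴.
Top plate: 2.4 × 0.55, A = 1.32 in², y = 11.475 in, Ī = 0.033275 in⁴.
Centroid: ȳ = ΣA·y / ΣA = 3.36143 in.
Transfer each piece to the horizontal axis through the centroid using Ī + A·d² with d = y − 3.36143:
  bottom plate: d = -2.76143 in → contributes +81.7922 in⁴
  web plate: d = 2.83857 in → contributes +106.54 in⁴
  top plate: d = 8.11357 in → contributes +86.929 in⁴
Total I = 275.262 in⁴.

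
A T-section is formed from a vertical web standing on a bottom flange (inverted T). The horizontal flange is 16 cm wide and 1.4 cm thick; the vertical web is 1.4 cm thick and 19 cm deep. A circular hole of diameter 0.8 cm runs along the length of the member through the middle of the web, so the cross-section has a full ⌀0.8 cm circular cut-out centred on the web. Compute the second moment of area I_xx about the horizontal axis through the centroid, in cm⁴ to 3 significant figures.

I_xx ≈ 2060 cm⁴

Break the section into simple shapes (no overlaps), measuring from the bottom-left corner of the bounding box.
Flange: 16 × 1.4, A = 22.4 cm², y = 0.7 cm, Ī = 3.6587 cm⁴.
Web: 1.4 × 19, A = 26.6 cm², y = 10.9 cm, Ī = 800.22 cm⁴.
Hole (subtracted): ⌀0.8, A = 0.50265 cm², y = 10.9 cm, Ī = 0.020106 cm⁴.
Centroid: ȳ = ΣA·y / ΣA = 6.1888 cm.
Transfer each piece to the horizontal axis through the centroid using Ī + A·d² with d = y − 6.1888:
  flange: d = -5.4888 cm → contributes +678.51 cm⁴
  web: d = 4.7112 cm → contributes +1390.6 cm⁴
  hole: d = 4.7112 cm → contributes −11.177 cm⁴
Total I = 2057.9 cm⁴.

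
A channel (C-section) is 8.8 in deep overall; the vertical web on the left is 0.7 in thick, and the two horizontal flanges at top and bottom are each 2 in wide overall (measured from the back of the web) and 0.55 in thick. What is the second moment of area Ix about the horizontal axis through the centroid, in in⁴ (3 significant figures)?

Split into non-overlapping primitives; take the origin at the lower-left of the bounding box.
Web: 0.7 × 8.8, A = 6.16 in², y = 4.4 in, Ī = 39.753 in⁴.
Top flange (beyond web): 1.3 × 0.55, A = 0.715 in², y = 8.525 in, Ī = 0.018024 in⁴.
Bottom flange (beyond web): 1.3 × 0.55, A = 0.715 in², y = 0.275 in, Ī = 0.018024 in⁴.
By symmetry the centroid is at mid-height, ȳ = 4.4 in.
Transfer each piece to the horizontal axis through the centroid using Ī + A·d² with d = y − 4.4:
  web: d = 0 in → contributes +39.753 in⁴
  top flange (beyond web): d = 4.125 in → contributes +12.184 in⁴
  bottom flange (beyond web): d = -4.125 in → contributes +12.184 in⁴
Total I = 64.121 in⁴.

Ix ≈ 64.1 in⁴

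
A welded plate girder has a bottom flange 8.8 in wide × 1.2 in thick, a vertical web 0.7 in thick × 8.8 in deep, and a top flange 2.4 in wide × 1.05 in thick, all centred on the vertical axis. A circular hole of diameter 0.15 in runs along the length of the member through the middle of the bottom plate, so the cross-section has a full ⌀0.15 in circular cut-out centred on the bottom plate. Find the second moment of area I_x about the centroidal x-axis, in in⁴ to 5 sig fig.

Decompose the section into non-overlapping parts with the origin at the bottom-left of its bounding rectangle.
Bottom plate: 8.8 × 1.2, A = 10.56 in², y = 0.6 in, Ī = 1.2672 in⁴.
Web plate: 0.7 × 8.8, A = 6.16 in², y = 5.6 in, Ī = 39.75253 in⁴.
Top plate: 2.4 × 1.05, A = 2.52 in², y = 10.525 in, Ī = 0.231525 in⁴.
Hole (subtracted): ⌀0.15, A = 0.01767146 in², y = 0.6 in, Ī = 0.00002485049 in⁴.
Centroid: ȳ = ΣA·y / ΣA = 3.503446 in.
Transfer each piece to the centroidal x-axis using Ī + A·d² with d = y − 3.503446:
  bottom plate: d = -2.903446 in → contributes +90.28801 in⁴
  web plate: d = 2.096554 in → contributes +66.82904 in⁴
  top plate: d = 7.021554 in → contributes +124.4731 in⁴
  hole: d = -2.903446 in → contributes −0.1489953 in⁴
Total I = 281.4412 in⁴.

I_x ≈ 281.44 in⁴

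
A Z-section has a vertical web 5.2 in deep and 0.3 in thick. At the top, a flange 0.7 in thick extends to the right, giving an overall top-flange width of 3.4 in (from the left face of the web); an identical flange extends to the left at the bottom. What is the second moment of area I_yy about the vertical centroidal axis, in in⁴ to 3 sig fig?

I_yy ≈ 16.0 in⁴

Decompose the section into non-overlapping parts with the origin at the bottom-left of its bounding rectangle.
Web: 0.3 × 5.2, A = 1.56 in², x = 3.25 in, Ī = 0.0117 in⁴.
Top flange (beyond web): 3.1 × 0.7, A = 2.17 in², x = 4.95 in, Ī = 1.7378 in⁴.
Bottom flange (beyond web): 3.1 × 0.7, A = 2.17 in², x = 1.55 in, Ī = 1.7378 in⁴.
Centroid: x̄ = ΣA·x / ΣA = 3.25 in.
Transfer each piece to the vertical centroidal axis using Ī + A·d² with d = x − 3.25:
  web: d = 0 in → contributes +0.0117 in⁴
  top flange (beyond web): d = 1.7 in → contributes +8.0091 in⁴
  bottom flange (beyond web): d = -1.7 in → contributes +8.0091 in⁴
Total I = 16.03 in⁴.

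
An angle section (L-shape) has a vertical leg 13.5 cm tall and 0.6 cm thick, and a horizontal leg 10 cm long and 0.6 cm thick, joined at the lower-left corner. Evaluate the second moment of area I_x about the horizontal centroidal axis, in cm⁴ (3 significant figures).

I_x ≈ 262 cm⁴

Split into non-overlapping primitives; take the origin at the lower-left of the bounding box.
Vertical leg: 0.6 × 13.5, A = 8.1 cm², y = 6.75 cm, Ī = 123.02 cm⁴.
Horizontal leg (remainder): 9.4 × 0.6, A = 5.64 cm², y = 0.3 cm, Ī = 0.1692 cm⁴.
Centroid: ȳ = ΣA·y / ΣA = 4.1024 cm.
Transfer each piece to the horizontal centroidal axis using Ī + A·d² with d = y − 4.1024:
  vertical leg: d = 2.6476 cm → contributes +179.8 cm⁴
  horizontal leg (remainder): d = -3.8024 cm → contributes +81.714 cm⁴
Total I = 261.51 cm⁴.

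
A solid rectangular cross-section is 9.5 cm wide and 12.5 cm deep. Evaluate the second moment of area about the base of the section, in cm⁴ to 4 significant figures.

I_base ≈ 6185 cm⁴

The section: 9.5 × 12.5, A = 118.75 cm², y = 6.25 cm, Ī = 1546.22 cm⁴.
Transfer it to the base of the section using Ī + A·d² with d = y − 0:
  the section: d = 6.25 cm → contributes +6184.9 cm⁴
Total I = 6184.9 cm⁴.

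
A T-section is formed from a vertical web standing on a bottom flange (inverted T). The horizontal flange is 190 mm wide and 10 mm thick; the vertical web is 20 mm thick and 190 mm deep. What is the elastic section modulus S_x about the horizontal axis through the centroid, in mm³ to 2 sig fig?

Treat the section as a set of non-overlapping primitives; coordinates are from the bounding-box lower-left.
Flange: 190 × 10, A = 1 900 mm², y = 5 mm, Ī = 15 833 mm⁴.
Web: 20 × 190, A = 3 800 mm², y = 105 mm, Ī = 11 431 667 mm⁴.
Centroid: ȳ = ΣA·y / ΣA = 71.67 mm.
Transfer each piece to the horizontal axis through the centroid using Ī + A·d² with d = y − 71.67:
  flange: d = -66.67 mm → contributes +8 460 278 mm⁴
  web: d = 33.33 mm → contributes +15 653 889 mm⁴
Total I = 24 114 167 mm⁴.
Extreme fibre distance c = 128.3 mm; S = I/c = 187 903 mm³.

S_x ≈ 1.9 × 10⁵ mm³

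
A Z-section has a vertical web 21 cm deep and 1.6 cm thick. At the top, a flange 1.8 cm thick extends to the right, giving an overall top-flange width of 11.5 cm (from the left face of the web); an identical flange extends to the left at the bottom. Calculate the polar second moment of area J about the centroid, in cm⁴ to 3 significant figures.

J ≈ 6010 cm⁴

Treat the section as a set of non-overlapping primitives; coordinates are from the bounding-box lower-left.
Web: 1.6 × 21, A = 33.6 cm², y = 10.5 cm, Ī = 1234.8 cm⁴.
Top flange (beyond web): 9.9 × 1.8, A = 17.82 cm², y = 20.1 cm, Ī = 4.8114 cm⁴.
Bottom flange (beyond web): 9.9 × 1.8, A = 17.82 cm², y = 0.9 cm, Ī = 4.8114 cm⁴.
Centroid: ȳ = ΣA·y / ΣA = 10.5 cm.
Transfer each piece to the centroidal x-axis using Ī + A·d² with d = y − 10.5:
  web: d = 0 cm → contributes +1234.8 cm⁴
  top flange (beyond web): d = 9.6 cm → contributes +1647.1 cm⁴
  bottom flange (beyond web): d = -9.6 cm → contributes +1647.1 cm⁴
Total I = 4 529 cm⁴.
For the y-axis: x̄ = 10.7 cm.
Repeating about the centroidal y-axis gives I_y = 1476.6 cm⁴.
Polar second moment: J = I_x + I_y = 6005.6 cm⁴.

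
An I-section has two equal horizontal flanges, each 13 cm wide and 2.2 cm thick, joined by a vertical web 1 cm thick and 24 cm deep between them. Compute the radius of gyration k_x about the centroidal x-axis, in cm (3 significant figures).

k_x ≈ 11.6 cm

Split into non-overlapping primitives; take the origin at the lower-left of the bounding box.
Bottom flange: 13 × 2.2, A = 28.6 cm², y = 1.1 cm, Ī = 11.535 cm⁴.
Web: 1 × 24, A = 24 cm², y = 14.2 cm, Ī = 1 152 cm⁴.
Top flange: 13 × 2.2, A = 28.6 cm², y = 27.3 cm, Ī = 11.535 cm⁴.
By symmetry the centroid is at mid-height, ȳ = 14.2 cm.
Transfer each piece to the centroidal x-axis using Ī + A·d² with d = y − 14.2:
  bottom flange: d = -13.1 cm → contributes +4919.6 cm⁴
  web: d = 0 cm → contributes +1 152 cm⁴
  top flange: d = 13.1 cm → contributes +4919.6 cm⁴
Total I = 10 991 cm⁴.
Radius of gyration: k = √(I/A) = √(10 991 / 81.2) = 11.634 cm.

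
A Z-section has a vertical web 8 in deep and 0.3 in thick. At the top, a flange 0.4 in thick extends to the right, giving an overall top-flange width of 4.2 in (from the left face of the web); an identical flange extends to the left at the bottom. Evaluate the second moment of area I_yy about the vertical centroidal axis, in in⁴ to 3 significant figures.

I_yy ≈ 17.7 in⁴

Decompose the section into non-overlapping parts with the origin at the bottom-left of its bounding rectangle.
Web: 0.3 × 8, A = 2.4 in², x = 4.05 in, Ī = 0.018 in⁴.
Top flange (beyond web): 3.9 × 0.4, A = 1.56 in², x = 6.15 in, Ī = 1.9773 in⁴.
Bottom flange (beyond web): 3.9 × 0.4, A = 1.56 in², x = 1.95 in, Ī = 1.9773 in⁴.
Centroid: x̄ = ΣA·x / ΣA = 4.05 in.
Transfer each piece to the vertical centroidal axis using Ī + A·d² with d = x − 4.05:
  web: d = 0 in → contributes +0.018 in⁴
  top flange (beyond web): d = 2.1 in → contributes +8.8569 in⁴
  bottom flange (beyond web): d = -2.1 in → contributes +8.8569 in⁴
Total I = 17.732 in⁴.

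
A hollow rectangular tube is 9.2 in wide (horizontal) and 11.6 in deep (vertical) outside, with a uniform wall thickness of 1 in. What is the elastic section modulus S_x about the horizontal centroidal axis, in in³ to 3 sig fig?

S_x ≈ 115 in³

Break the section into simple shapes (no overlaps), measuring from the bottom-left corner of the bounding box.
Outer rectangle: 9.2 × 11.6, A = 106.72 in², y = 5.8 in, Ī = 1196.7 in⁴.
Inner void (subtracted): 7.2 × 9.6, A = 69.12 in², y = 5.8 in, Ī = 530.84 in⁴.
By symmetry the centroid is at mid-height, ȳ = 5.8 in.
All pieces are centred on the horizontal centroidal axis, so I = ΣĪ (holes subtracted) = 665.85 in⁴.
Extreme fibre distance c = 5.8 in; S = I/c = 114.8 in³.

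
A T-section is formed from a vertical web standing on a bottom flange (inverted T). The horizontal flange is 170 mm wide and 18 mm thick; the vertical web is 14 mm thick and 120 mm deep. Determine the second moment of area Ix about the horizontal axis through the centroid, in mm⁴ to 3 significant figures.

Treat the section as a set of non-overlapping primitives; coordinates are from the bounding-box lower-left.
Flange: 170 × 18, A = 3 060 mm², y = 9 mm, Ī = 82 620 mm⁴.
Web: 14 × 120, A = 1 680 mm², y = 78 mm, Ī = 2 016 000 mm⁴.
Centroid: ȳ = ΣA·y / ΣA = 33.456 mm.
Transfer each piece to the horizontal axis through the centroid using Ī + A·d² with d = y − 33.456:
  flange: d = -24.456 mm → contributes +1 912 748 mm⁴
  web: d = 44.544 mm → contributes +5 349 448 mm⁴
Total I = 7 262 196 mm⁴.

Ix ≈ 7.26 × 10⁶ mm⁴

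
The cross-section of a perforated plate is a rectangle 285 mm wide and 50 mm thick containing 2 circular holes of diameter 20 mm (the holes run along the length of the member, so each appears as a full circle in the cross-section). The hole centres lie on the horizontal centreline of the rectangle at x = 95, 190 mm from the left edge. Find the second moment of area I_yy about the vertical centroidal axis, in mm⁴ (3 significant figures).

Treat the section as a set of non-overlapping primitives; coordinates are from the bounding-box lower-left.
Plate: 285 × 50, A = 14 250 mm², x = 142.5 mm, Ī = 96 454 688 mm⁴.
Hole 1 (subtracted): ⌀20, A = 314.16 mm², x = 95 mm, Ī = 7 854 mm⁴.
Hole 2 (subtracted): ⌀20, A = 314.16 mm², x = 190 mm, Ī = 7 854 mm⁴.
By symmetry the centroid is at mid-width, x̄ = 142.5 mm.
Transfer each piece to the vertical centroidal axis using Ī + A·d² with d = x − 142.5:
  plate: d = 0 mm → contributes +96 454 688 mm⁴
  hole 1: d = -47.5 mm → contributes −716 676 mm⁴
  hole 2: d = 47.5 mm → contributes −716 676 mm⁴
Total I = 95 021 336 mm⁴.

I_yy ≈ 9.50 × 10⁷ mm⁴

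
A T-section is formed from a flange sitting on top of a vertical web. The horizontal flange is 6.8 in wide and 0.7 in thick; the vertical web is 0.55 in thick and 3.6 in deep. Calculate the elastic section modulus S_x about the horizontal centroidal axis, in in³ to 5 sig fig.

Break the section into simple shapes (no overlaps), measuring from the bottom-left corner of the bounding box.
Flange: 6.8 × 0.7, A = 4.76 in², y = 3.95 in, Ī = 0.1943667 in⁴.
Web: 0.55 × 3.6, A = 1.98 in², y = 1.8 in, Ī = 2.1384 in⁴.
Centroid: ȳ = ΣA·y / ΣA = 3.318398 in.
Transfer each piece to the horizontal centroidal axis using Ī + A·d² with d = y − 3.318398:
  flange: d = 0.6316024 in → contributes +2.093233 in⁴
  web: d = -1.518398 in → contributes +6.703352 in⁴
Total I = 8.796585 in⁴.
Extreme fibre distance c = 3.318398 in; S = I/c = 2.650853 in³.

S_x ≈ 2.6509 in³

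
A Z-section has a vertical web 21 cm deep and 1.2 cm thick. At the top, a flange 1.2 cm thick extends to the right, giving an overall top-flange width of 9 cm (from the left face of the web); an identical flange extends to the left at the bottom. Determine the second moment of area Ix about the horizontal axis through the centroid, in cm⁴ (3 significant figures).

Ix ≈ 2760 cm⁴

Split into non-overlapping primitives; take the origin at the lower-left of the bounding box.
Web: 1.2 × 21, A = 25.2 cm², y = 10.5 cm, Ī = 926.1 cm⁴.
Top flange (beyond web): 7.8 × 1.2, A = 9.36 cm², y = 20.4 cm, Ī = 1.1232 cm⁴.
Bottom flange (beyond web): 7.8 × 1.2, A = 9.36 cm², y = 0.6 cm, Ī = 1.1232 cm⁴.
Centroid: ȳ = ΣA·y / ΣA = 10.5 cm.
Transfer each piece to the horizontal axis through the centroid using Ī + A·d² with d = y − 10.5:
  web: d = 0 cm → contributes +926.1 cm⁴
  top flange (beyond web): d = 9.9 cm → contributes +918.5 cm⁴
  bottom flange (beyond web): d = -9.9 cm → contributes +918.5 cm⁴
Total I = 2763.1 cm⁴.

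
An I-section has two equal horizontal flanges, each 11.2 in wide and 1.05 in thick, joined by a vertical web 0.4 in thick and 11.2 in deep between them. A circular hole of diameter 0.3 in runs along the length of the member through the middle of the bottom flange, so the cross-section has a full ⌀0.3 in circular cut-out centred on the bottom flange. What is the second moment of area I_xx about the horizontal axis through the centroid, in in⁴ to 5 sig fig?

Decompose the section into non-overlapping parts with the origin at the bottom-left of its bounding rectangle.
Bottom flange: 11.2 × 1.05, A = 11.76 in², y = 0.525 in, Ī = 1.08045 in⁴.
Web: 0.4 × 11.2, A = 4.48 in², y = 6.65 in, Ī = 46.83093 in⁴.
Top flange: 11.2 × 1.05, A = 11.76 in², y = 12.775 in, Ī = 1.08045 in⁴.
Hole (subtracted): ⌀0.3, A = 0.07068583 in², y = 0.525 in, Ī = 0.0003976078 in⁴.
Centroid: ȳ = ΣA·y / ΣA = 6.665502 in.
Transfer each piece to the horizontal axis through the centroid using Ī + A·d² with d = y − 6.665502:
  bottom flange: d = -6.140502 in → contributes +444.5002 in⁴
  web: d = -0.01550166 in → contributes +46.83201 in⁴
  top flange: d = 6.109498 in → contributes +440.0339 in⁴
  hole: d = -6.140502 in → contributes −2.665661 in⁴
Total I = 928.7004 in⁴.

I_xx ≈ 928.70 in⁴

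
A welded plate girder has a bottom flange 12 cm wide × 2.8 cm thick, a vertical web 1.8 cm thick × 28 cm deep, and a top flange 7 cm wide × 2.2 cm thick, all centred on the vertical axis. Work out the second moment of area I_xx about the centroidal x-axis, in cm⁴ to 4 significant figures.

I_xx ≈ 1.398 × 10⁴ cm⁴

Break the section into simple shapes (no overlaps), measuring from the bottom-left corner of the bounding box.
Bottom plate: 12 × 2.8, A = 33.6 cm², y = 1.4 cm, Ī = 21.952 cm⁴.
Web plate: 1.8 × 28, A = 50.4 cm², y = 16.8 cm, Ī = 3292.8 cm⁴.
Top plate: 7 × 2.2, A = 15.4 cm², y = 31.9 cm, Ī = 6.21133 cm⁴.
Centroid: ȳ = ΣA·y / ΣA = 13.9338 cm.
Transfer each piece to the centroidal x-axis using Ī + A·d² with d = y − 13.9338:
  bottom plate: d = -12.5338 cm → contributes +5300.38 cm⁴
  web plate: d = 2.8662 cm → contributes +3706.84 cm⁴
  top plate: d = 17.9662 cm → contributes +4977.09 cm⁴
Total I = 13984.3 cm⁴.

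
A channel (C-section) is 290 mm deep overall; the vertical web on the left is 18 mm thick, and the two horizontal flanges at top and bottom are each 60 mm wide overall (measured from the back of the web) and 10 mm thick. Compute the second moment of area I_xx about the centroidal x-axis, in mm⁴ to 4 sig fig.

I_xx ≈ 5.305 × 10⁷ mm⁴

Treat the section as a set of non-overlapping primitives; coordinates are from the bounding-box lower-left.
Web: 18 × 290, A = 5 220 mm², y = 145 mm, Ī = 36 583 500 mm⁴.
Top flange (beyond web): 42 × 10, A = 420 mm², y = 285 mm, Ī = 3 500 mm⁴.
Bottom flange (beyond web): 42 × 10, A = 420 mm², y = 5 mm, Ī = 3 500 mm⁴.
By symmetry the centroid is at mid-height, ȳ = 145 mm.
Transfer each piece to the centroidal x-axis using Ī + A·d² with d = y − 145:
  web: d = 0 mm → contributes +36 583 500 mm⁴
  top flange (beyond web): d = 140 mm → contributes +8 235 500 mm⁴
  bottom flange (beyond web): d = -140 mm → contributes +8 235 500 mm⁴
Total I = 53 054 500 mm⁴.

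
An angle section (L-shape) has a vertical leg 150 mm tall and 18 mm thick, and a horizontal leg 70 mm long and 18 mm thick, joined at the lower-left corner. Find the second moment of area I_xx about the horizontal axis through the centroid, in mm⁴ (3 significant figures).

I_xx ≈ 8.12 × 10⁶ mm⁴

Split into non-overlapping primitives; take the origin at the lower-left of the bounding box.
Vertical leg: 18 × 150, A = 2 700 mm², y = 75 mm, Ī = 5 062 500 mm⁴.
Horizontal leg (remainder): 52 × 18, A = 936 mm², y = 9 mm, Ī = 25 272 mm⁴.
Centroid: ȳ = ΣA·y / ΣA = 58.01 mm.
Transfer each piece to the horizontal axis through the centroid using Ī + A·d² with d = y − 58.01:
  vertical leg: d = 16.99 mm → contributes +5 841 891 mm⁴
  horizontal leg (remainder): d = -49.01 mm → contributes +2 273 516 mm⁴
Total I = 8 115 408 mm⁴.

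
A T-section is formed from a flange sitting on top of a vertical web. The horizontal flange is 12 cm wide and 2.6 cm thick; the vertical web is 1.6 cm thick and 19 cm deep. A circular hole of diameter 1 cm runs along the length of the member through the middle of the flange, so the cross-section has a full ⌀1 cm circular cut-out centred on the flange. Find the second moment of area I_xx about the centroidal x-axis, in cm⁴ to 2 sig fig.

I_xx ≈ 2700 cm⁴

Split into non-overlapping primitives; take the origin at the lower-left of the bounding box.
Flange: 12 × 2.6, A = 31.2 cm², y = 20.3 cm, Ī = 17.58 cm⁴.
Web: 1.6 × 19, A = 30.4 cm², y = 9.5 cm, Ī = 914.5 cm⁴.
Hole (subtracted): ⌀1, A = 0.7854 cm², y = 20.3 cm, Ī = 0.04909 cm⁴.
Centroid: ȳ = ΣA·y / ΣA = 14.9 cm.
Transfer each piece to the centroidal x-axis using Ī + A·d² with d = y − 14.9:
  flange: d = 5.399 cm → contributes +926.9 cm⁴
  web: d = -5.401 cm → contributes +1 801 cm⁴
  hole: d = 5.399 cm → contributes −22.94 cm⁴
Total I = 2 705 cm⁴.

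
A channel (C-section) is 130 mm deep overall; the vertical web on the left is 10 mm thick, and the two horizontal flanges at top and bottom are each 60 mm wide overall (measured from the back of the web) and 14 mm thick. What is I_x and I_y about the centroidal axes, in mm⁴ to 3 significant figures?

Split into non-overlapping primitives; take the origin at the lower-left of the bounding box.
Web: 10 × 130, A = 1 300 mm², y = 65 mm, Ī = 1 830 833 mm⁴.
Top flange (beyond web): 50 × 14, A = 700 mm², y = 123 mm, Ī = 11 433 mm⁴.
Bottom flange (beyond web): 50 × 14, A = 700 mm², y = 7 mm, Ī = 11 433 mm⁴.
By symmetry the centroid is at mid-height, ȳ = 65 mm.
Transfer each piece to the centroidal x-axis using Ī + A·d² with d = y − 65:
  web: d = 0 mm → contributes +1 830 833 mm⁴
  top flange (beyond web): d = 58 mm → contributes +2 366 233 mm⁴
  bottom flange (beyond web): d = -58 mm → contributes +2 366 233 mm⁴
Total I = 6 563 300 mm⁴.
For the y-axis: x̄ = 20.556 mm.
Repeating about the centroidal y-axis gives I_y = 909 167 mm⁴.

I_x ≈ 6.56 × 10⁶ mm⁴, I_y ≈ 9.09 × 10⁵ mm⁴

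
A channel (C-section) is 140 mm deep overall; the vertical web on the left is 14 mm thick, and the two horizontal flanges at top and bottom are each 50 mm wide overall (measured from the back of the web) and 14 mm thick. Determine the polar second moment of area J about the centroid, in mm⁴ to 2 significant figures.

J ≈ 7.8 × 10⁶ mm⁴

Decompose the section into non-overlapping parts with the origin at the bottom-left of its bounding rectangle.
Web: 14 × 140, A = 1 960 mm², y = 70 mm, Ī = 3 201 333 mm⁴.
Top flange (beyond web): 36 × 14, A = 504 mm², y = 133 mm, Ī = 8 232 mm⁴.
Bottom flange (beyond web): 36 × 14, A = 504 mm², y = 7 mm, Ī = 8 232 mm⁴.
By symmetry the centroid is at mid-height, ȳ = 70 mm.
Transfer each piece to the centroidal x-axis using Ī + A·d² with d = y − 70:
  web: d = 0 mm → contributes +3 201 333 mm⁴
  top flange (beyond web): d = 63 mm → contributes +2 008 608 mm⁴
  bottom flange (beyond web): d = -63 mm → contributes +2 008 608 mm⁴
Total I = 7 218 549 mm⁴.
For the y-axis: x̄ = 15.49 mm.
Repeating about the centroidal y-axis gives I_y = 556 915 mm⁴.
Polar second moment: J = I_x + I_y = 7 775 464 mm⁴.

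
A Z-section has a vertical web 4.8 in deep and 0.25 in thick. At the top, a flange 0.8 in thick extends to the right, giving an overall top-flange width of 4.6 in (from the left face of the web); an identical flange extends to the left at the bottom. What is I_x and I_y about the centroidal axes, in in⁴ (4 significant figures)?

Treat the section as a set of non-overlapping primitives; coordinates are from the bounding-box lower-left.
Web: 0.25 × 4.8, A = 1.2 in², y = 2.4 in, Ī = 2.304 in⁴.
Top flange (beyond web): 4.35 × 0.8, A = 3.48 in², y = 4.4 in, Ī = 0.1856 in⁴.
Bottom flange (beyond web): 4.35 × 0.8, A = 3.48 in², y = 0.4 in, Ī = 0.1856 in⁴.
Centroid: ȳ = ΣA·y / ΣA = 2.4 in.
Transfer each piece to the centroidal x-axis using Ī + A·d² with d = y − 2.4:
  web: d = 0 in → contributes +2.304 in⁴
  top flange (beyond web): d = 2 in → contributes +14.1056 in⁴
  bottom flange (beyond web): d = -2 in → contributes +14.1056 in⁴
Total I = 30.5152 in⁴.
For the y-axis: x̄ = 4.475 in.
Repeating about the centroidal y-axis gives I_y = 47.7997 in⁴.

I_x ≈ 30.52 in⁴, I_y ≈ 47.80 in⁴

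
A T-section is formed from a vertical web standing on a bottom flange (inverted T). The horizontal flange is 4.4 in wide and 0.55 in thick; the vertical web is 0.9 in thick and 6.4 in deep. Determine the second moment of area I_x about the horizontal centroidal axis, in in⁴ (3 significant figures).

Decompose the section into non-overlapping parts with the origin at the bottom-left of its bounding rectangle.
Flange: 4.4 × 0.55, A = 2.42 in², y = 0.275 in, Ī = 0.061004 in⁴.
Web: 0.9 × 6.4, A = 5.76 in², y = 3.75 in, Ī = 19.661 in⁴.
Centroid: ȳ = ΣA·y / ΣA = 2.7219 in.
Transfer each piece to the horizontal centroidal axis using Ī + A·d² with d = y − 2.7219:
  flange: d = -2.4469 in → contributes +14.551 in⁴
  web: d = 1.0281 in → contributes +25.749 in⁴
Total I = 40.299 in⁴.

I_x ≈ 40.3 in⁴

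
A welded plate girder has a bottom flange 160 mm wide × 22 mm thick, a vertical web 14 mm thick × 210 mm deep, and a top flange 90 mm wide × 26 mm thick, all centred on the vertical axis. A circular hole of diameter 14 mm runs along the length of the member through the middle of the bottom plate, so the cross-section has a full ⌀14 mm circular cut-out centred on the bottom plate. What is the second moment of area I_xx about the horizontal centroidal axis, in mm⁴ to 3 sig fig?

I_xx ≈ 8.74 × 10⁷ mm⁴

Treat the section as a set of non-overlapping primitives; coordinates are from the bounding-box lower-left.
Bottom plate: 160 × 22, A = 3 520 mm², y = 11 mm, Ī = 141 973 mm⁴.
Web plate: 14 × 210, A = 2 940 mm², y = 127 mm, Ī = 10 804 500 mm⁴.
Top plate: 90 × 26, A = 2 340 mm², y = 245 mm, Ī = 131 820 mm⁴.
Hole (subtracted): ⌀14, A = 153.94 mm², y = 11 mm, Ī = 1885.7 mm⁴.
Centroid: ȳ = ΣA·y / ΣA = 113.78 mm.
Transfer each piece to the horizontal centroidal axis using Ī + A·d² with d = y − 113.78:
  bottom plate: d = -102.78 mm → contributes +37 322 762 mm⁴
  web plate: d = 13.225 mm → contributes +11 318 699 mm⁴
  top plate: d = 131.22 mm → contributes +40 426 552 mm⁴
  hole: d = -102.78 mm → contributes −1 627 891 mm⁴
Total I = 87 440 122 mm⁴.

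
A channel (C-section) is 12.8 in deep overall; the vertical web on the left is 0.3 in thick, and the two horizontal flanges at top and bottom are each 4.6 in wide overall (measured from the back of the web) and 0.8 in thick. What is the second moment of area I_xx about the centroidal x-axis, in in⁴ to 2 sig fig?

Break the section into simple shapes (no overlaps), measuring from the bottom-left corner of the bounding box.
Web: 0.3 × 12.8, A = 3.84 in², y = 6.4 in, Ī = 52.43 in⁴.
Top flange (beyond web): 4.3 × 0.8, A = 3.44 in², y = 12.4 in, Ī = 0.1835 in⁴.
Bottom flange (beyond web): 4.3 × 0.8, A = 3.44 in², y = 0.4 in, Ī = 0.1835 in⁴.
By symmetry the centroid is at mid-height, ȳ = 6.4 in.
Transfer each piece to the centroidal x-axis using Ī + A·d² with d = y − 6.4:
  web: d = 0 in → contributes +52.43 in⁴
  top flange (beyond web): d = 6 in → contributes +124 in⁴
  bottom flange (beyond web): d = -6 in → contributes +124 in⁴
Total I = 300.5 in⁴.

I_xx ≈ 300 in⁴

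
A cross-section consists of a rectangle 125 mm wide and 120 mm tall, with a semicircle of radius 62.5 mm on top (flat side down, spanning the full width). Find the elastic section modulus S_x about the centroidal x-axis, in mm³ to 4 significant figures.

S_x ≈ 5.368 × 10⁵ mm³

Split into non-overlapping primitives; take the origin at the lower-left of the bounding box.
Rectangular body: 125 × 120, A = 15 000 mm², y = 60 mm, Ī = 18 000 000 mm⁴.
Semicircular cap: semicircle r = 62.5, A = 6135.92 mm², y = 146.526 mm, Ī = 1 674 758 mm⁴.
Centroid: ȳ = ΣA·y / ΣA = 85.1191 mm.
Transfer each piece to the centroidal x-axis using Ī + A·d² with d = y − 85.1191:
  rectangular body: d = -25.1191 mm → contributes +27 464 553 mm⁴
  semicircular cap: d = 61.4067 mm → contributes +24 811 994 mm⁴
Total I = 52 276 548 mm⁴.
Extreme fibre distance c = 97.3809 mm; S = I/c = 536 826 mm³.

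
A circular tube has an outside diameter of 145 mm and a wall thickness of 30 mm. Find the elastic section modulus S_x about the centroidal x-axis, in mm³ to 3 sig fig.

S_x ≈ 2.64 × 10⁵ mm³

Split into non-overlapping primitives; take the origin at the lower-left of the bounding box.
Outer circle: ⌀145, A = 16 513 mm², y = 72.5 mm, Ī = 21 699 109 mm⁴.
Bore (subtracted): ⌀85, A = 5674.5 mm², y = 72.5 mm, Ī = 2 562 392 mm⁴.
By symmetry the centroid is at mid-height, ȳ = 72.5 mm.
All pieces are centred on the centroidal x-axis, so I = ΣĪ (holes subtracted) = 19 136 717 mm⁴.
Extreme fibre distance c = 72.5 mm; S = I/c = 263 955 mm³.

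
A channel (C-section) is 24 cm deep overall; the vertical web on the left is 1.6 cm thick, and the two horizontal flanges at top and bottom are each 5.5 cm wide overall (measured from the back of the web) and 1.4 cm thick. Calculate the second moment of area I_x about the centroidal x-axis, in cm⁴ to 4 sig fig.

I_x ≈ 3239 cm⁴

Break the section into simple shapes (no overlaps), measuring from the bottom-left corner of the bounding box.
Web: 1.6 × 24, A = 38.4 cm², y = 12 cm, Ī = 1843.2 cm⁴.
Top flange (beyond web): 3.9 × 1.4, A = 5.46 cm², y = 23.3 cm, Ī = 0.8918 cm⁴.
Bottom flange (beyond web): 3.9 × 1.4, A = 5.46 cm², y = 0.7 cm, Ī = 0.8918 cm⁴.
By symmetry the centroid is at mid-height, ȳ = 12 cm.
Transfer each piece to the centroidal x-axis using Ī + A·d² with d = y − 12:
  web: d = 0 cm → contributes +1843.2 cm⁴
  top flange (beyond web): d = 11.3 cm → contributes +698.079 cm⁴
  bottom flange (beyond web): d = -11.3 cm → contributes +698.079 cm⁴
Total I = 3239.36 cm⁴.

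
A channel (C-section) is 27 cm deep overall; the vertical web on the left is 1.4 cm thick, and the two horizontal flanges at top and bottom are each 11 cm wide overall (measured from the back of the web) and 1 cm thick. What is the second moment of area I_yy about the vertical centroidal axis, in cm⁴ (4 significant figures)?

Break the section into simple shapes (no overlaps), measuring from the bottom-left corner of the bounding box.
Web: 1.4 × 27, A = 37.8 cm², x = 0.7 cm, Ī = 6.174 cm⁴.
Top flange (beyond web): 9.6 × 1, A = 9.6 cm², x = 6.2 cm, Ī = 73.728 cm⁴.
Bottom flange (beyond web): 9.6 × 1, A = 9.6 cm², x = 6.2 cm, Ī = 73.728 cm⁴.
Centroid: x̄ = ΣA·x / ΣA = 2.55263 cm.
Transfer each piece to the vertical centroidal axis using Ī + A·d² with d = x − 2.55263:
  web: d = -1.85263 cm → contributes +135.913 cm⁴
  top flange (beyond web): d = 3.64737 cm → contributes +201.44 cm⁴
  bottom flange (beyond web): d = 3.64737 cm → contributes +201.44 cm⁴
Total I = 538.792 cm⁴.

I_yy ≈ 538.8 cm⁴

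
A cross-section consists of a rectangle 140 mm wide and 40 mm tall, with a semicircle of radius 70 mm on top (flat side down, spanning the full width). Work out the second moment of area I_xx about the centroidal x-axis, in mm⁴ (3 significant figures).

I_xx ≈ 1.14 × 10⁷ mm⁴

Break the section into simple shapes (no overlaps), measuring from the bottom-left corner of the bounding box.
Rectangular body: 140 × 40, A = 5 600 mm², y = 20 mm, Ī = 746 667 mm⁴.
Semicircular cap: semicircle r = 70, A = 7696.9 mm², y = 69.709 mm, Ī = 2 635 265 mm⁴.
Centroid: ȳ = ΣA·y / ΣA = 48.774 mm.
Transfer each piece to the centroidal x-axis using Ī + A·d² with d = y − 48.774:
  rectangular body: d = -28.774 mm → contributes +5 383 139 mm⁴
  semicircular cap: d = 20.935 mm → contributes +6 008 602 mm⁴
Total I = 11 391 741 mm⁴.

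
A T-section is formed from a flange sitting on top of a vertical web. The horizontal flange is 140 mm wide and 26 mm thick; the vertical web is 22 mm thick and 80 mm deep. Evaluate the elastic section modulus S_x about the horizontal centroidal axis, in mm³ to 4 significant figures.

S_x ≈ 5.911 × 10⁴ mm³

Break the section into simple shapes (no overlaps), measuring from the bottom-left corner of the bounding box.
Flange: 140 × 26, A = 3 640 mm², y = 93 mm, Ī = 205 053 mm⁴.
Web: 22 × 80, A = 1 760 mm², y = 40 mm, Ī = 938 667 mm⁴.
Centroid: ȳ = ΣA·y / ΣA = 75.7259 mm.
Transfer each piece to the horizontal centroidal axis using Ī + A·d² with d = y − 75.7259:
  flange: d = 17.2741 mm → contributes +1 291 206 mm⁴
  web: d = -35.7259 mm → contributes +3 185 028 mm⁴
Total I = 4 476 234 mm⁴.
Extreme fibre distance c = 75.7259 mm; S = I/c = 59 111 mm³.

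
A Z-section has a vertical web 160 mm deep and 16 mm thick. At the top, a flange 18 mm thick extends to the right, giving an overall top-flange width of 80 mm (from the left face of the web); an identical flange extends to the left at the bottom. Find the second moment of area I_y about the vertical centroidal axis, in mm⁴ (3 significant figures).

I_y ≈ 4.53 × 10⁶ mm⁴

Break the section into simple shapes (no overlaps), measuring from the bottom-left corner of the bounding box.
Web: 16 × 160, A = 2 560 mm², x = 72 mm, Ī = 54 613 mm⁴.
Top flange (beyond web): 64 × 18, A = 1 152 mm², x = 112 mm, Ī = 393 216 mm⁴.
Bottom flange (beyond web): 64 × 18, A = 1 152 mm², x = 32 mm, Ī = 393 216 mm⁴.
Centroid: x̄ = ΣA·x / ΣA = 72 mm.
Transfer each piece to the vertical centroidal axis using Ī + A·d² with d = x − 72:
  web: d = 0 mm → contributes +54 613 mm⁴
  top flange (beyond web): d = 40 mm → contributes +2 236 416 mm⁴
  bottom flange (beyond web): d = -40 mm → contributes +2 236 416 mm⁴
Total I = 4 527 445 mm⁴.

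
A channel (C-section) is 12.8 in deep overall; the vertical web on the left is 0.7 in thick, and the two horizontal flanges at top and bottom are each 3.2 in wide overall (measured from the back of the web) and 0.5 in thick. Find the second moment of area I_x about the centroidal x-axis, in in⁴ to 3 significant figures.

I_x ≈ 217 in⁴

Split into non-overlapping primitives; take the origin at the lower-left of the bounding box.
Web: 0.7 × 12.8, A = 8.96 in², y = 6.4 in, Ī = 122.33 in⁴.
Top flange (beyond web): 2.5 × 0.5, A = 1.25 in², y = 12.55 in, Ī = 0.026042 in⁴.
Bottom flange (beyond web): 2.5 × 0.5, A = 1.25 in², y = 0.25 in, Ī = 0.026042 in⁴.
By symmetry the centroid is at mid-height, ȳ = 6.4 in.
Transfer each piece to the centroidal x-axis using Ī + A·d² with d = y − 6.4:
  web: d = 0 in → contributes +122.33 in⁴
  top flange (beyond web): d = 6.15 in → contributes +47.304 in⁴
  bottom flange (beyond web): d = -6.15 in → contributes +47.304 in⁴
Total I = 216.94 in⁴.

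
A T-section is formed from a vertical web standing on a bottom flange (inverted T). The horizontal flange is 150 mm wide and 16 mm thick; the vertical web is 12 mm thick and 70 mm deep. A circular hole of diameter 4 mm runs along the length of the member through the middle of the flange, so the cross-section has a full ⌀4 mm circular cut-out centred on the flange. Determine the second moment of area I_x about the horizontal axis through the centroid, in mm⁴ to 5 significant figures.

I_x ≈ 1.5431 × 10⁶ mm⁴

Split into non-overlapping primitives; take the origin at the lower-left of the bounding box.
Flange: 150 × 16, A = 2 400 mm², y = 8 mm, Ī = 51 200 mm⁴.
Web: 12 × 70, A = 840 mm², y = 51 mm, Ī = 343 000 mm⁴.
Hole (subtracted): ⌀4, A = 12.56637 mm², y = 8 mm, Ī = 12.56637 mm⁴.
Centroid: ȳ = ΣA·y / ΣA = 19.19155 mm.
Transfer each piece to the horizontal axis through the centroid using Ī + A·d² with d = y − 19.19155:
  flange: d = -11.19155 mm → contributes +351802.2 mm⁴
  web: d = 31.80845 mm → contributes +1 192 893 mm⁴
  hole: d = -11.19155 mm → contributes −1586.516 mm⁴
Total I = 1 543 108 mm⁴.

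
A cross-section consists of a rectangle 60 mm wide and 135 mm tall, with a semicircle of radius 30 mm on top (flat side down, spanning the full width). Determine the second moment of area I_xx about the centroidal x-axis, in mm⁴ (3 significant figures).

I_xx ≈ 2.01 × 10⁷ mm⁴

Decompose the section into non-overlapping parts with the origin at the bottom-left of its bounding rectangle.
Rectangular body: 60 × 135, A = 8 100 mm², y = 67.5 mm, Ī = 12 301 875 mm⁴.
Semicircular cap: semicircle r = 30, A = 1413.7 mm², y = 147.73 mm, Ī = 88 903 mm⁴.
Centroid: ȳ = ΣA·y / ΣA = 79.422 mm.
Transfer each piece to the centroidal x-axis using Ī + A·d² with d = y − 79.422:
  rectangular body: d = -11.922 mm → contributes +13 453 229 mm⁴
  semicircular cap: d = 68.31 mm → contributes +6 685 676 mm⁴
Total I = 20 138 905 mm⁴.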